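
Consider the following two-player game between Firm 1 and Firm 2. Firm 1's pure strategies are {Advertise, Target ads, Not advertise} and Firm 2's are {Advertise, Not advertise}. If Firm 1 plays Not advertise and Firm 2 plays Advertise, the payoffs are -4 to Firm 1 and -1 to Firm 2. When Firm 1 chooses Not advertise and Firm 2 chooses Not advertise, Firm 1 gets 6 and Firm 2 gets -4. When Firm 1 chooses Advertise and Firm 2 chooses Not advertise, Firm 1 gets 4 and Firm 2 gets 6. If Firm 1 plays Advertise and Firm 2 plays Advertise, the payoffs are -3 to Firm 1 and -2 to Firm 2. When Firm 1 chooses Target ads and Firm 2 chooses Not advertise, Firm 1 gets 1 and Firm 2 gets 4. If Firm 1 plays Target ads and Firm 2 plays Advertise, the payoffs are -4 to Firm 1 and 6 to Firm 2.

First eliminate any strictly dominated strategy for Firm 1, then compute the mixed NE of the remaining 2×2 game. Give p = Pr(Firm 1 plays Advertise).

Firm 1's strategy Target ads is strictly dominated by Advertise: -3 > -4 and 4 > 1. Eliminate Target ads.
Firm 2's indifference between Advertise and Not advertise determines Firm 1's mixing probability p:
  Firm 2's payoff to Advertise: p·(-2) + (1−p)·(-1) = -p - 1
  Firm 2's payoff to Not advertise: p·6 + (1−p)·(-4) = 10p - 4
  -p - 1 = 10p - 4  ⇒  -11p = -3  ⇒  p = 3/11.

p = 3/11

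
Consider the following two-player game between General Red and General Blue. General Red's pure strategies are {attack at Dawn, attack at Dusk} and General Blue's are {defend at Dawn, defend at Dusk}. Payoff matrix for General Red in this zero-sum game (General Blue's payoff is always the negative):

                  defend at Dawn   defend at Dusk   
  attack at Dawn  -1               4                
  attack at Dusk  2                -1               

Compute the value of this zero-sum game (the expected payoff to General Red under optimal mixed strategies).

General Red's indifference between attack at Dawn and attack at Dusk determines General Blue's mixing probability q:
  General Red's expected payoff from attack at Dawn: q·(-1) + (1−q)·4 = -5q + 4
  General Red's expected payoff from attack at Dusk: q·2 + (1−q)·(-1) = 3q - 1
  -5q + 4 = 3q - 1  ⇒  -8q = -5  ⇒  q = 5/8.
The value is General Red's expected payoff against this mix (using attack at Dawn): (5/8)·(-1) + (3/8)·4 = 7/8.

v = 7/8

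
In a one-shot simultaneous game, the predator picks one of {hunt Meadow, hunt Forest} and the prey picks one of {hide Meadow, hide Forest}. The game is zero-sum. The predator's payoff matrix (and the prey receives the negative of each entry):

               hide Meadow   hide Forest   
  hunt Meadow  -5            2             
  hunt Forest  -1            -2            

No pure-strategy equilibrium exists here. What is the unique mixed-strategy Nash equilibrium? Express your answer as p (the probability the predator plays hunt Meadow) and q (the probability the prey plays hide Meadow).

The predator's mix must leave the prey indifferent between hide Meadow and hide Forest.
  the prey's payoff from hide Meadow: p·5 + (1−p)·1 = 4p + 1
  the prey's payoff from hide Forest: p·(-2) + (1−p)·2 = -4p + 2
  4p + 1 = -4p + 2  ⇒  8p = 1  ⇒  p = 1/8.
Set the predator's expected payoff from hunt Meadow equal to that from hunt Forest:
  the predator's payoff from hunt Meadow: q·(-5) + (1−q)·2 = -7q + 2
  the predator's payoff from hunt Forest: q·(-1) + (1−q)·(-2) = q - 2
  -7q + 2 = q - 2  ⇒  -8q = -4  ⇒  q = 1/2.

p = 1/8, q = 1/2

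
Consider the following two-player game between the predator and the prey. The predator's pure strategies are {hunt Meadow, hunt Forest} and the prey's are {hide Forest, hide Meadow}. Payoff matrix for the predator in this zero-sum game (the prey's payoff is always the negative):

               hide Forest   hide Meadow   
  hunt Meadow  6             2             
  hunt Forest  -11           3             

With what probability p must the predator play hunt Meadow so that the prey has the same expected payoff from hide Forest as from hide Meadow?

The prey's indifference between hide Forest and hide Meadow determines the predator's mixing probability p:
  the prey's expected payoff from hide Forest: p·(-6) + (1−p)·11 = -17p + 11
  the prey's expected payoff from hide Meadow: p·(-2) + (1−p)·(-3) = p - 3
  -17p + 11 = p - 3  ⇒  -18p = -14  ⇒  p = 7/9.

p = 7/9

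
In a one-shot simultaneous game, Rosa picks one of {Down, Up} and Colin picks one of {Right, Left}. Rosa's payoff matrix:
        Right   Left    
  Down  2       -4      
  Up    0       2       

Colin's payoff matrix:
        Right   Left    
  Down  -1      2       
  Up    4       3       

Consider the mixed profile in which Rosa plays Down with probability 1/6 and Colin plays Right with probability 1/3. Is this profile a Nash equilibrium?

No

Given Rosa's mix p = 1/6, Colin's payoff from Right is 19/6 but from Left is 17/6. Colin strictly prefers Right, so Colin would not mix.
So the proposed profile is not a Nash equilibrium.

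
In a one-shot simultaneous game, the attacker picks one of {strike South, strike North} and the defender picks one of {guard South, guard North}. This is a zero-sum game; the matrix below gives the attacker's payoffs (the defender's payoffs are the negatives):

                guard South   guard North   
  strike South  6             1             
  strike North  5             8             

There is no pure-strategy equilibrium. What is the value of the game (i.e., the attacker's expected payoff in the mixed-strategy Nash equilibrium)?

v = 43/8

The defender's mix must leave the attacker indifferent between strike South and strike North.
  the attacker's payoff from strike South: q·6 + (1−q)·1 = 5q + 1
  the attacker's payoff from strike North: q·5 + (1−q)·8 = -3q + 8
  5q + 1 = -3q + 8  ⇒  8q = 7  ⇒  q = 7/8.
The value is the attacker's expected payoff against this mix (using strike South): (7/8)·6 + (1/8)·1 = 43/8.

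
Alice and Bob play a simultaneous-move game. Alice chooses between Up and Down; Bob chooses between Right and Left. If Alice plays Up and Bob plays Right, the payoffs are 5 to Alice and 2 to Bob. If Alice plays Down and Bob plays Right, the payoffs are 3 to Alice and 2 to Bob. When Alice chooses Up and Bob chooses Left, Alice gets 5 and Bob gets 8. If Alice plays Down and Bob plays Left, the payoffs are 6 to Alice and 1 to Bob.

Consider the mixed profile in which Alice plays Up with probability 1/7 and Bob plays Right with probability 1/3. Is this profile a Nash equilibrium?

Check Bob's indifference given Alice's mix p = 1/7:
  payoff from Right = 2; payoff from Left = 2 — equal.
Check Alice's indifference given Bob's mix q = 1/3:
  payoff from Up = 5; payoff from Down = 5 — equal.
Both players are indifferent, so neither can profitably deviate.

Yes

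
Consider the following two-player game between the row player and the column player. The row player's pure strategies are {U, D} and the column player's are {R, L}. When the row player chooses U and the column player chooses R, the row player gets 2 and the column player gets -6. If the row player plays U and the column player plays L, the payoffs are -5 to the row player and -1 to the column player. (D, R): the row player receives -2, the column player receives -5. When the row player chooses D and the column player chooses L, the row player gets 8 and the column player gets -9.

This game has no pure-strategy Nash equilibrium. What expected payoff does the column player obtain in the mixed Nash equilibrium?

-49/9

The row player's mix must leave the column player indifferent between R and L.
  the column player's expected payoff from R: p·(-6) + (1−p)·(-5) = -p - 5
  the column player's expected payoff from L: p·(-1) + (1−p)·(-9) = 8p - 9
  -p - 5 = 8p - 9  ⇒  -9p = -4  ⇒  p = 4/9.
At equilibrium the column player is indifferent across columns, so the column player's payoff equals the payoff from R: (4/9)·(-6) + (5/9)·(-5) = -49/9.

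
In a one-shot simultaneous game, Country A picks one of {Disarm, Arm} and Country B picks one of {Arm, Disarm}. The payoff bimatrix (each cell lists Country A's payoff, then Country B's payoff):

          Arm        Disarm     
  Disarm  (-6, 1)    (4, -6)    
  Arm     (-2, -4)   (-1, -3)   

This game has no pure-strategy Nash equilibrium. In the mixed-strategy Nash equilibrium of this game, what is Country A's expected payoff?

-14/9

Country A's indifference between Disarm and Arm determines Country B's mixing probability q:
  Country A's expected payoff from Disarm: q·(-6) + (1−q)·4 = -10q + 4
  Country A's expected payoff from Arm: q·(-2) + (1−q)·(-1) = -q - 1
  -10q + 4 = -q - 1  ⇒  -9q = -5  ⇒  q = 5/9.
At equilibrium Country A is indifferent across rows, so Country A's payoff equals the payoff from Disarm: (5/9)·(-6) + (4/9)·4 = -14/9.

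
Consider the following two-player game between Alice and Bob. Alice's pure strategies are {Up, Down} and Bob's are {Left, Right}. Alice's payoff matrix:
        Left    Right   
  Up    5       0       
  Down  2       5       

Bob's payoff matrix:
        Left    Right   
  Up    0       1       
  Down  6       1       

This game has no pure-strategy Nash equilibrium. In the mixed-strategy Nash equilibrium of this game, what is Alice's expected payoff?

Bob's mix must leave Alice indifferent between Up and Down.
  Alice's payoff from Up: q·5 + (1−q)·0 = 5q
  Alice's payoff from Down: q·2 + (1−q)·5 = -3q + 5
  5q = -3q + 5  ⇒  8q = 5  ⇒  q = 5/8.
At equilibrium Alice is indifferent across rows, so Alice's payoff equals the payoff from Up: (5/8)·5 + (3/8)·0 = 25/8.

25/8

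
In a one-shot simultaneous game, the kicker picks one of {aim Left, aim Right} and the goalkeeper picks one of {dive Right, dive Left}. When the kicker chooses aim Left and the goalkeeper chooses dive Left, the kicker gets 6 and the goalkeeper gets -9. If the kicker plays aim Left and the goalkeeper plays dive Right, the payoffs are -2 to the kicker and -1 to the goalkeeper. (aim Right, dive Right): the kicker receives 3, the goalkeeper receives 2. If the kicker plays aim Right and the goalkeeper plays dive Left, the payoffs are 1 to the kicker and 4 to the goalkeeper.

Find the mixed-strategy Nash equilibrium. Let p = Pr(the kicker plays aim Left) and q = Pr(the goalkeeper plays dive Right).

p = 1/5, q = 1/2

The goalkeeper's indifference between dive Right and dive Left determines the kicker's mixing probability p:
  the goalkeeper's expected payoff from dive Right: p·(-1) + (1−p)·2 = -3p + 2
  the goalkeeper's expected payoff from dive Left: p·(-9) + (1−p)·4 = -13p + 4
  -3p + 2 = -13p + 4  ⇒  10p = 2  ⇒  p = 1/5.
In a mixed equilibrium the kicker is indifferent between aim Left and aim Right; this condition fixes q.
  the kicker's expected payoff from aim Left: q·(-2) + (1−q)·6 = -8q + 6
  the kicker's expected payoff from aim Right: q·3 + (1−q)·1 = 2q + 1
  -8q + 6 = 2q + 1  ⇒  -10q = -5  ⇒  q = 1/2.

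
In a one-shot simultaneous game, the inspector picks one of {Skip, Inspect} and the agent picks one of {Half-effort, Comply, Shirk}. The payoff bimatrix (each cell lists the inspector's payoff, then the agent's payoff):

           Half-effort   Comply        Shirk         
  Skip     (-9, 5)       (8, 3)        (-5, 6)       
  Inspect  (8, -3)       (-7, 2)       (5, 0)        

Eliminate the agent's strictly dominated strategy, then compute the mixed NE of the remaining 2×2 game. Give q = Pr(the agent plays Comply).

The agent's strategy Half-effort is strictly dominated by Shirk: 6 > 5 and 0 > -3. Eliminate Half-effort.
Set the inspector's expected payoff from Skip equal to that from Inspect:
  the inspector's payoff from Skip: q·8 + (1−q)·(-5) = 13q - 5
  the inspector's payoff from Inspect: q·(-7) + (1−q)·5 = -12q + 5
  13q - 5 = -12q + 5  ⇒  25q = 10  ⇒  q = 2/5.

q = 2/5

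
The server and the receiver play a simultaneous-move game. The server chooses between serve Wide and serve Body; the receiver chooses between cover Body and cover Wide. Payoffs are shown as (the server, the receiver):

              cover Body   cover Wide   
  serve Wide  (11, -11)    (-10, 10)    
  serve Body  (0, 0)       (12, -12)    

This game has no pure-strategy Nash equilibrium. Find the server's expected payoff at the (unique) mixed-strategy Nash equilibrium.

The server's indifference between serve Wide and serve Body determines the receiver's mixing probability q:
  the server's payoff from serve Wide: q·11 + (1−q)·(-10) = 21q - 10
  the server's payoff from serve Body: q·0 + (1−q)·12 = -12q + 12
  21q - 10 = -12q + 12  ⇒  33q = 22  ⇒  q = 2/3.
At equilibrium the server is indifferent across rows, so the server's payoff equals the payoff from serve Wide: (2/3)·11 + (1/3)·(-10) = 4.

4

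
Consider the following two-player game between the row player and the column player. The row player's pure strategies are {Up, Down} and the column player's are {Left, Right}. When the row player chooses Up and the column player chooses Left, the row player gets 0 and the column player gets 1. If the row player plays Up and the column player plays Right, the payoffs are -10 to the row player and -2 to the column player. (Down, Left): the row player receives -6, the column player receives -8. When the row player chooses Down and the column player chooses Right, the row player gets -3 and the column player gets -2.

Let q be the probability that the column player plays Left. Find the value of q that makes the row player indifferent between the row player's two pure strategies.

The column player's mix must leave the row player indifferent between Up and Down.
  the row player's payoff to Up: q·0 + (1−q)·(-10) = 10q - 10
  the row player's payoff to Down: q·(-6) + (1−q)·(-3) = -3q - 3
  10q - 10 = -3q - 3  ⇒  13q = 7  ⇒  q = 7/13.

q = 7/13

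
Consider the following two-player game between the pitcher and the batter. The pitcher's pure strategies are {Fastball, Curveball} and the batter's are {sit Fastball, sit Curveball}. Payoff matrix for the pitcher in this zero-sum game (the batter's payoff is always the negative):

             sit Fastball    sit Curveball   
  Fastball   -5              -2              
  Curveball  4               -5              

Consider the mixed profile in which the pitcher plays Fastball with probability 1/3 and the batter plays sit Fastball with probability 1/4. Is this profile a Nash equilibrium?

Given the pitcher's mix p = 1/3, the batter's payoff from sit Fastball is -1 but from sit Curveball is 4. The batter strictly prefers sit Curveball, so the batter would not mix.
So the proposed profile is not a Nash equilibrium.

No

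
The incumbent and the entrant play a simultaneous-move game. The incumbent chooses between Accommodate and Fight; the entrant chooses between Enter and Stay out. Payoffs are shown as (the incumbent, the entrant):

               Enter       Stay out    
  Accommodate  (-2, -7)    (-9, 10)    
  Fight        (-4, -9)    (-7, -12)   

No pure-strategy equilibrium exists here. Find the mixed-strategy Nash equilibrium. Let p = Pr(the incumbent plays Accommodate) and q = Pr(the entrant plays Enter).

The entrant's indifference between Enter and Stay out determines the incumbent's mixing probability p:
  the entrant's payoff from Enter: p·(-7) + (1−p)·(-9) = 2p - 9
  the entrant's payoff from Stay out: p·10 + (1−p)·(-12) = 22p - 12
  2p - 9 = 22p - 12  ⇒  -20p = -3  ⇒  p = 3/20.
For the incumbent to be willing to mix, the incumbent must be indifferent between Accommodate and Fight, which pins down the entrant's mix.
  the incumbent's payoff from Accommodate: q·(-2) + (1−q)·(-9) = 7q - 9
  the incumbent's payoff from Fight: q·(-4) + (1−q)·(-7) = 3q - 7
  7q - 9 = 3q - 7  ⇒  4q = 2  ⇒  q = 1/2.

p = 3/20, q = 1/2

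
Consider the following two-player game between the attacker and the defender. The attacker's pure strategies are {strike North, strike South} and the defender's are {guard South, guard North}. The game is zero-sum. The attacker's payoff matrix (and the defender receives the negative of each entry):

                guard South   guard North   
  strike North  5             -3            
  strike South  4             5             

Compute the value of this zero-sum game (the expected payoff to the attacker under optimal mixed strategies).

For the attacker to be willing to mix, the attacker must be indifferent between strike North and strike South, which pins down the defender's mix.
  the attacker's payoff to strike North: q·5 + (1−q)·(-3) = 8q - 3
  the attacker's payoff to strike South: q·4 + (1−q)·5 = -q + 5
  8q - 3 = -q + 5  ⇒  9q = 8  ⇒  q = 8/9.
The value is the attacker's expected payoff against this mix (using strike North): (8/9)·5 + (1/9)·(-3) = 37/9.

v = 37/9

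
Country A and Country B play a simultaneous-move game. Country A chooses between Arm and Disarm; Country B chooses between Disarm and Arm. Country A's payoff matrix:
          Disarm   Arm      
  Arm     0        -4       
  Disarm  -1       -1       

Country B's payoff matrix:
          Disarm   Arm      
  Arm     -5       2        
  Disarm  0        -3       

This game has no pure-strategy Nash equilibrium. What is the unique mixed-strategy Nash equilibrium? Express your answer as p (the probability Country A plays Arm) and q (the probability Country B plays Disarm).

p = 3/10, q = 3/4

Set Country B's expected payoff from Disarm equal to that from Arm:
  Country B's expected payoff from Disarm: p·(-5) + (1−p)·0 = -5p
  Country B's expected payoff from Arm: p·2 + (1−p)·(-3) = 5p - 3
  -5p = 5p - 3  ⇒  -10p = -3  ⇒  p = 3/10.
Country B's mix must leave Country A indifferent between Arm and Disarm.
  Country A's expected payoff from Arm: q·0 + (1−q)·(-4) = 4q - 4
  Country A's expected payoff from Disarm: q·(-1) + (1−q)·(-1) = -1
  4q - 4 = -1  ⇒  4q = 3  ⇒  q = 3/4.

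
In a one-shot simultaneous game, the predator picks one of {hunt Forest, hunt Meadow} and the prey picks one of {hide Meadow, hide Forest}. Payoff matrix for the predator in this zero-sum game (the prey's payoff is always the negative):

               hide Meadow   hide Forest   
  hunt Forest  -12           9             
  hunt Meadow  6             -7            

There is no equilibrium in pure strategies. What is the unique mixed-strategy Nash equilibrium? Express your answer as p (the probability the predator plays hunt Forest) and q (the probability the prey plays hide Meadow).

p = 13/34, q = 8/17

Set the prey's expected payoff from hide Meadow equal to that from hide Forest:
  the prey's payoff from hide Meadow: p·12 + (1−p)·(-6) = 18p - 6
  the prey's payoff from hide Forest: p·(-9) + (1−p)·7 = -16p + 7
  18p - 6 = -16p + 7  ⇒  34p = 13  ⇒  p = 13/34.
The predator's indifference between hunt Forest and hunt Meadow determines the prey's mixing probability q:
  the predator's payoff to hunt Forest: q·(-12) + (1−q)·9 = -21q + 9
  the predator's payoff to hunt Meadow: q·6 + (1−q)·(-7) = 13q - 7
  -21q + 9 = 13q - 7  ⇒  -34q = -16  ⇒  q = 8/17.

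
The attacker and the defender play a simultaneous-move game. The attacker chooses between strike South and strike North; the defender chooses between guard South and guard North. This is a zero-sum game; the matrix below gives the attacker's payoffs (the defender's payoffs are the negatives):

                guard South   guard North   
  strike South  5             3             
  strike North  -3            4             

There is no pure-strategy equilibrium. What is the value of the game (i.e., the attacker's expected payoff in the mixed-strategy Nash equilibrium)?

The attacker's indifference between strike South and strike North determines the defender's mixing probability q:
  the attacker's payoff to strike South: q·5 + (1−q)·3 = 2q + 3
  the attacker's payoff to strike North: q·(-3) + (1−q)·4 = -7q + 4
  2q + 3 = -7q + 4  ⇒  9q = 1  ⇒  q = 1/9.
The value is the attacker's expected payoff against this mix (using strike South): (1/9)·5 + (8/9)·3 = 29/9.

v = 29/9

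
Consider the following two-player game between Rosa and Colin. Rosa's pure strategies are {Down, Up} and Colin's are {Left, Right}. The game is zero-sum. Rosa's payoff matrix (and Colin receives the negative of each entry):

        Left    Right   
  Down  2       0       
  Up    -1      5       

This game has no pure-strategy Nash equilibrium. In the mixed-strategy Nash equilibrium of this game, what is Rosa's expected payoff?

5/4

For Rosa to be willing to mix, Rosa must be indifferent between Down and Up, which pins down Colin's mix.
  Rosa's payoff from Down: q·2 + (1−q)·0 = 2q
  Rosa's payoff from Up: q·(-1) + (1−q)·5 = -6q + 5
  2q = -6q + 5  ⇒  8q = 5  ⇒  q = 5/8.
At equilibrium Rosa is indifferent across rows, so Rosa's payoff equals the payoff from Down: (5/8)·2 + (3/8)·0 = 5/4.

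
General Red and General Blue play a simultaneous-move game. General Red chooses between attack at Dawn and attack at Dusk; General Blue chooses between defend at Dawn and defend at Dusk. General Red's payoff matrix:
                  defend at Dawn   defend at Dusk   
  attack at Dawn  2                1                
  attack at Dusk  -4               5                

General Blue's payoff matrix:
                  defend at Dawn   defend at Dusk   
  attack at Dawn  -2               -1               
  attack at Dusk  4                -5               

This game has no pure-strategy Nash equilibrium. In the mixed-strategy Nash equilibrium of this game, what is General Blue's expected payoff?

General Blue's indifference between defend at Dawn and defend at Dusk determines General Red's mixing probability p:
  General Blue's payoff from defend at Dawn: p·(-2) + (1−p)·4 = -6p + 4
  General Blue's payoff from defend at Dusk: p·(-1) + (1−p)·(-5) = 4p - 5
  -6p + 4 = 4p - 5  ⇒  -10p = -9  ⇒  p = 9/10.
At equilibrium General Blue is indifferent across columns, so General Blue's payoff equals the payoff from defend at Dawn: (9/10)·(-2) + (1/10)·4 = -7/5.

-7/5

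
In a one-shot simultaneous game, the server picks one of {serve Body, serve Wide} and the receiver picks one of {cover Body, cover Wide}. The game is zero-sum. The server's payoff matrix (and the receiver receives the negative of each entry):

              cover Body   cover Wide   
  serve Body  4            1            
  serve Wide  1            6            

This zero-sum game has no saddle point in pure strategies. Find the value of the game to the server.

In a mixed equilibrium the server is indifferent between serve Body and serve Wide; this condition fixes q.
  the server's payoff from serve Body: q·4 + (1−q)·1 = 3q + 1
  the server's payoff from serve Wide: q·1 + (1−q)·6 = -5q + 6
  3q + 1 = -5q + 6  ⇒  8q = 5  ⇒  q = 5/8.
The value is the server's expected payoff against this mix (using serve Body): (5/8)·4 + (3/8)·1 = 23/8.

v = 23/8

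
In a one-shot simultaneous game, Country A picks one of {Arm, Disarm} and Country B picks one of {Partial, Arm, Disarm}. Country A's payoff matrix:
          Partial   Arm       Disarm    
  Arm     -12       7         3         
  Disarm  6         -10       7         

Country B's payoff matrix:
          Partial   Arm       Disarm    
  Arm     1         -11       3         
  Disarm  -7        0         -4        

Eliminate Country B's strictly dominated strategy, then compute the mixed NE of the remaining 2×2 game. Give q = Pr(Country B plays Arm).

q = 4/21

Country B's strategy Partial is strictly dominated by Disarm: 3 > 1 and -4 > -7. Eliminate Partial.
For Country A to be willing to mix, Country A must be indifferent between Arm and Disarm, which pins down Country B's mix.
  Country A's payoff from Arm: q·7 + (1−q)·3 = 4q + 3
  Country A's payoff from Disarm: q·(-10) + (1−q)·7 = -17q + 7
  4q + 3 = -17q + 7  ⇒  21q = 4  ⇒  q = 4/21.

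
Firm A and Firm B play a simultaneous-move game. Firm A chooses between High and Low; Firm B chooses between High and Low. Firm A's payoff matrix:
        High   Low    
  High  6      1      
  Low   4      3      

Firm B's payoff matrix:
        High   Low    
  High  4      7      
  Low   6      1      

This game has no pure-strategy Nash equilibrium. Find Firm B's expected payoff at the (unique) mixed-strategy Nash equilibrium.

19/4

For Firm B to be willing to mix, Firm B must be indifferent between High and Low, which pins down Firm A's mix.
  Firm B's payoff from High: p·4 + (1−p)·6 = -2p + 6
  Firm B's payoff from Low: p·7 + (1−p)·1 = 6p + 1
  -2p + 6 = 6p + 1  ⇒  -8p = -5  ⇒  p = 5/8.
At equilibrium Firm B is indifferent across columns, so Firm B's payoff equals the payoff from High: (5/8)·4 + (3/8)·6 = 19/4.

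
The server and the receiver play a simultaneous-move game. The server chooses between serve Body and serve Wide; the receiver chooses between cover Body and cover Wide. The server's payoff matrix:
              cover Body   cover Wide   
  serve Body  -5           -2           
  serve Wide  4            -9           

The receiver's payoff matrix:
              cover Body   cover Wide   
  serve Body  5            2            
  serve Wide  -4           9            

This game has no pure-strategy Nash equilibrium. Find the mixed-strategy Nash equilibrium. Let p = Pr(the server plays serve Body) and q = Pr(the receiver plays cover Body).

The receiver's indifference between cover Body and cover Wide determines the server's mixing probability p:
  the receiver's expected payoff from cover Body: p·5 + (1−p)·(-4) = 9p - 4
  the receiver's expected payoff from cover Wide: p·2 + (1−p)·9 = -7p + 9
  9p - 4 = -7p + 9  ⇒  16p = 13  ⇒  p = 13/16.
For the server to be willing to mix, the server must be indifferent between serve Body and serve Wide, which pins down the receiver's mix.
  the server's payoff from serve Body: q·(-5) + (1−q)·(-2) = -3q - 2
  the server's payoff from serve Wide: q·4 + (1−q)·(-9) = 13q - 9
  -3q - 2 = 13q - 9  ⇒  -16q = -7  ⇒  q = 7/16.

p = 13/16, q = 7/16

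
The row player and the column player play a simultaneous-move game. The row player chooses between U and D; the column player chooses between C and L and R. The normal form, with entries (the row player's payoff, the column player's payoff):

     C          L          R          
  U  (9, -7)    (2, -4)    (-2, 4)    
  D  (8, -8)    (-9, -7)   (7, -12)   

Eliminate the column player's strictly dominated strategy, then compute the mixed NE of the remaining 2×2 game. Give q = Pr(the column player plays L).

The column player's strategy C is strictly dominated by L: -4 > -7 and -7 > -8. Eliminate C.
Set the row player's expected payoff from U equal to that from D:
  the row player's expected payoff from U: q·2 + (1−q)·(-2) = 4q - 2
  the row player's expected payoff from D: q·(-9) + (1−q)·7 = -16q + 7
  4q - 2 = -16q + 7  ⇒  20q = 9  ⇒  q = 9/20.

q = 9/20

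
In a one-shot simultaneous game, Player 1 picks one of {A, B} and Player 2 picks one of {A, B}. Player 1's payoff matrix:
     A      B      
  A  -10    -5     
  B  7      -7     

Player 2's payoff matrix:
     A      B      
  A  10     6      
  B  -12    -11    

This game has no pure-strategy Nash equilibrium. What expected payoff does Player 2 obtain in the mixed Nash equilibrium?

-38/5

In a mixed equilibrium Player 2 is indifferent between A and B; this condition fixes p.
  Player 2's payoff from A: p·10 + (1−p)·(-12) = 22p - 12
  Player 2's payoff from B: p·6 + (1−p)·(-11) = 17p - 11
  22p - 12 = 17p - 11  ⇒  5p = 1  ⇒  p = 1/5.
At equilibrium Player 2 is indifferent across columns, so Player 2's payoff equals the payoff from A: (1/5)·10 + (4/5)·(-12) = -38/5.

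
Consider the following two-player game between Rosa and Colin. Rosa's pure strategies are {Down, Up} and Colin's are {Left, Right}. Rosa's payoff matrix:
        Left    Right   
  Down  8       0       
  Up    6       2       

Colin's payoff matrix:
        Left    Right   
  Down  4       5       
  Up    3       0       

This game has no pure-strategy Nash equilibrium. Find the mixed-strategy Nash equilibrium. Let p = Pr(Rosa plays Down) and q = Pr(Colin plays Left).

In a mixed equilibrium Colin is indifferent between Left and Right; this condition fixes p.
  Colin's payoff from Left: p·4 + (1−p)·3 = p + 3
  Colin's payoff from Right: p·5 + (1−p)·0 = 5p
  p + 3 = 5p  ⇒  -4p = -3  ⇒  p = 3/4.
In a mixed equilibrium Rosa is indifferent between Down and Up; this condition fixes q.
  Rosa's payoff to Down: q·8 + (1−q)·0 = 8q
  Rosa's payoff to Up: q·6 + (1−q)·2 = 4q + 2
  8q = 4q + 2  ⇒  4q = 2  ⇒  q = 1/2.

p = 3/4, q = 1/2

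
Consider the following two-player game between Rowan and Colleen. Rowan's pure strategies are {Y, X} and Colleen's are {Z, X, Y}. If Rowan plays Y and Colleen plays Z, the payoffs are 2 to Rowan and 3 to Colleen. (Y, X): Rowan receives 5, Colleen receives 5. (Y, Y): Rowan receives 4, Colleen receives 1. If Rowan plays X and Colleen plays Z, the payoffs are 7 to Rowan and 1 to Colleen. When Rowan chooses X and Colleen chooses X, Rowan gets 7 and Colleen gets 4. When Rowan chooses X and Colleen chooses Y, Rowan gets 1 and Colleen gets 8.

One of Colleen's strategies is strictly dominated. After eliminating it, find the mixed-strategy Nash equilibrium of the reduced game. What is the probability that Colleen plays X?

Colleen's strategy Z is strictly dominated by X: 5 > 3 and 4 > 1. Eliminate Z.
Colleen's mix must leave Rowan indifferent between Y and X.
  Rowan's payoff from Y: q·5 + (1−q)·4 = q + 4
  Rowan's payoff from X: q·7 + (1−q)·1 = 6q + 1
  q + 4 = 6q + 1  ⇒  -5q = -3  ⇒  q = 3/5.

q = 3/5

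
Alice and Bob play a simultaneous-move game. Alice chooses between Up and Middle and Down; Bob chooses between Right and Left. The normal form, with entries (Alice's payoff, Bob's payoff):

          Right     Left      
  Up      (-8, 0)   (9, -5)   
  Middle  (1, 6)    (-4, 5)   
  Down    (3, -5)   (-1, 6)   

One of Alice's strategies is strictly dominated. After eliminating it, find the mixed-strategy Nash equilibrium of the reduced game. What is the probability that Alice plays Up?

Alice's strategy Middle is strictly dominated by Down: 3 > 1 and -1 > -4. Eliminate Middle.
Set Bob's expected payoff from Right equal to that from Left:
  Bob's payoff to Right: p·0 + (1−p)·(-5) = 5p - 5
  Bob's payoff to Left: p·(-5) + (1−p)·6 = -11p + 6
  5p - 5 = -11p + 6  ⇒  16p = 11  ⇒  p = 11/16.

p = 11/16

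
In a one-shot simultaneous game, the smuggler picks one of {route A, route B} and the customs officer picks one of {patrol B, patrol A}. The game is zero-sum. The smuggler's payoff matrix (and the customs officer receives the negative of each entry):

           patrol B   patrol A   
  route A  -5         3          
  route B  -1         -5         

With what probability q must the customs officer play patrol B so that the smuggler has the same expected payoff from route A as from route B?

In a mixed equilibrium the smuggler is indifferent between route A and route B; this condition fixes q.
  the smuggler's payoff from route A: q·(-5) + (1−q)·3 = -8q + 3
  the smuggler's payoff from route B: q·(-1) + (1−q)·(-5) = 4q - 5
  -8q + 3 = 4q - 5  ⇒  -12q = -8  ⇒  q = 2/3.

q = 2/3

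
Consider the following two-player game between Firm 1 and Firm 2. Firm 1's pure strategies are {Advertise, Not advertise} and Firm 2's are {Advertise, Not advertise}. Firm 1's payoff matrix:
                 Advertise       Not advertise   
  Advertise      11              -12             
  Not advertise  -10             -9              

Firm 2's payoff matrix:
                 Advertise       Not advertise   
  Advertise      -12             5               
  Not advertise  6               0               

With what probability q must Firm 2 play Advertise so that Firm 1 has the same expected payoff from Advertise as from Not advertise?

Set Firm 1's expected payoff from Advertise equal to that from Not advertise:
  Firm 1's payoff to Advertise: q·11 + (1−q)·(-12) = 23q - 12
  Firm 1's payoff to Not advertise: q·(-10) + (1−q)·(-9) = -q - 9
  23q - 12 = -q - 9  ⇒  24q = 3  ⇒  q = 1/8.

q = 1/8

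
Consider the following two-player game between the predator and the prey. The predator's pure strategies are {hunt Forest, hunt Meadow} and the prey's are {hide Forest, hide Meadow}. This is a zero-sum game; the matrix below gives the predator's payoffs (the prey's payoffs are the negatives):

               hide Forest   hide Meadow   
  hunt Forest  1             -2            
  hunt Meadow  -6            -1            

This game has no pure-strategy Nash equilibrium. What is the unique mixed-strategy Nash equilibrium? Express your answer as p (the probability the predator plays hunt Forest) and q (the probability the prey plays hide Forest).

For the prey to be willing to mix, the prey must be indifferent between hide Forest and hide Meadow, which pins down the predator's mix.
  the prey's payoff from hide Forest: p·(-1) + (1−p)·6 = -7p + 6
  the prey's payoff from hide Meadow: p·2 + (1−p)·1 = p + 1
  -7p + 6 = p + 1  ⇒  -8p = -5  ⇒  p = 5/8.
In a mixed equilibrium the predator is indifferent between hunt Forest and hunt Meadow; this condition fixes q.
  the predator's payoff to hunt Forest: q·1 + (1−q)·(-2) = 3q - 2
  the predator's payoff to hunt Meadow: q·(-6) + (1−q)·(-1) = -5q - 1
  3q - 2 = -5q - 1  ⇒  8q = 1  ⇒  q = 1/8.

p = 5/8, q = 1/8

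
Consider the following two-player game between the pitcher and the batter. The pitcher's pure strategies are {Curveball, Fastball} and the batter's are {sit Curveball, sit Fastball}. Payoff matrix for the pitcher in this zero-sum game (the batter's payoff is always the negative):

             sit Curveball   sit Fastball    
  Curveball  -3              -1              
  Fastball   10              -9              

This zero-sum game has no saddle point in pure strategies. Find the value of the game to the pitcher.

In a mixed equilibrium the pitcher is indifferent between Curveball and Fastball; this condition fixes q.
  the pitcher's payoff to Curveball: q·(-3) + (1−q)·(-1) = -2q - 1
  the pitcher's payoff to Fastball: q·10 + (1−q)·(-9) = 19q - 9
  -2q - 1 = 19q - 9  ⇒  -21q = -8  ⇒  q = 8/21.
The value is the pitcher's expected payoff against this mix (using Curveball): (8/21)·(-3) + (13/21)·(-1) = -37/21.

v = -37/21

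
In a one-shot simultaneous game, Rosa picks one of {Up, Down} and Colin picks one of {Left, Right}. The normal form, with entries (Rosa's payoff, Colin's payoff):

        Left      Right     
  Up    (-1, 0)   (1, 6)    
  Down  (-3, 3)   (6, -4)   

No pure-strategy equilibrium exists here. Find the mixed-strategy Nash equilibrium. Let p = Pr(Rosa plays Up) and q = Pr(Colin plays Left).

p = 7/13, q = 5/7

Colin's indifference between Left and Right determines Rosa's mixing probability p:
  Colin's payoff from Left: p·0 + (1−p)·3 = -3p + 3
  Colin's payoff from Right: p·6 + (1−p)·(-4) = 10p - 4
  -3p + 3 = 10p - 4  ⇒  -13p = -7  ⇒  p = 7/13.
Colin's mix must leave Rosa indifferent between Up and Down.
  Rosa's payoff to Up: q·(-1) + (1−q)·1 = -2q + 1
  Rosa's payoff to Down: q·(-3) + (1−q)·6 = -9q + 6
  -2q + 1 = -9q + 6  ⇒  7q = 5  ⇒  q = 5/7.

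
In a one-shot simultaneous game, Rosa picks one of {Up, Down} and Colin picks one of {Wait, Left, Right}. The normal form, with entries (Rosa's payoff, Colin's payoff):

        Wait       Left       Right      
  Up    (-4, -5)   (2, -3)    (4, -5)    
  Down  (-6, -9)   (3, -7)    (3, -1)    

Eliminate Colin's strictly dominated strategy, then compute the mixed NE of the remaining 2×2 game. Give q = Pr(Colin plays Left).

Colin's strategy Wait is strictly dominated by Left: -3 > -5 and -7 > -9. Eliminate Wait.
For Rosa to be willing to mix, Rosa must be indifferent between Up and Down, which pins down Colin's mix.
  Rosa's expected payoff from Up: q·2 + (1−q)·4 = -2q + 4
  Rosa's expected payoff from Down: q·3 + (1−q)·3 = 3
  -2q + 4 = 3  ⇒  -2q = -1  ⇒  q = 1/2.

q = 1/2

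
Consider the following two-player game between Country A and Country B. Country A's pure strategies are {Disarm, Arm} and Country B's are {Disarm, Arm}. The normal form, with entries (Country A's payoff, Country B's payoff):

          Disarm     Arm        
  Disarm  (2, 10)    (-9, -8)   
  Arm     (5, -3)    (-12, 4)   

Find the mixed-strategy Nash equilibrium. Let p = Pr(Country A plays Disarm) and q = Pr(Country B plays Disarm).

p = 7/25, q = 1/2

In a mixed equilibrium Country B is indifferent between Disarm and Arm; this condition fixes p.
  Country B's payoff to Disarm: p·10 + (1−p)·(-3) = 13p - 3
  Country B's payoff to Arm: p·(-8) + (1−p)·4 = -12p + 4
  13p - 3 = -12p + 4  ⇒  25p = 7  ⇒  p = 7/25.
Set Country A's expected payoff from Disarm equal to that from Arm:
  Country A's payoff from Disarm: q·2 + (1−q)·(-9) = 11q - 9
  Country A's payoff from Arm: q·5 + (1−q)·(-12) = 17q - 12
  11q - 9 = 17q - 12  ⇒  -6q = -3  ⇒  q = 1/2.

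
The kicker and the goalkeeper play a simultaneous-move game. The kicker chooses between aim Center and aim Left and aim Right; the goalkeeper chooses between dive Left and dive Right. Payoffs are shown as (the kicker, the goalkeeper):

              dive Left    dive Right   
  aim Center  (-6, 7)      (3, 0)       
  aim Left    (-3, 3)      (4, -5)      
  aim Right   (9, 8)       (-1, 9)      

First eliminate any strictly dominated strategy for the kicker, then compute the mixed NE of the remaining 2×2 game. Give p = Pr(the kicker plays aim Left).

p = 1/9

The kicker's strategy aim Center is strictly dominated by aim Left: -3 > -6 and 4 > 3. Eliminate aim Center.
In a mixed equilibrium the goalkeeper is indifferent between dive Left and dive Right; this condition fixes p.
  the goalkeeper's payoff to dive Left: p·3 + (1−p)·8 = -5p + 8
  the goalkeeper's payoff to dive Right: p·(-5) + (1−p)·9 = -14p + 9
  -5p + 8 = -14p + 9  ⇒  9p = 1  ⇒  p = 1/9.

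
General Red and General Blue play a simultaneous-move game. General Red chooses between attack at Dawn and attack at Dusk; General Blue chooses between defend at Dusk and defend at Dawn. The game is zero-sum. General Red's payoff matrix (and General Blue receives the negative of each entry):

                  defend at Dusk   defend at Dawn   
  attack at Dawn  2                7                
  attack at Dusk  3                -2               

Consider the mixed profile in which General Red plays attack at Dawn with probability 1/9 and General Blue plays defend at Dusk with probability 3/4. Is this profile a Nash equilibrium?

No

Given General Red's mix p = 1/9, General Blue's payoff from defend at Dusk is -26/9 but from defend at Dawn is 1. General Blue strictly prefers defend at Dawn, so General Blue would not mix.
So the proposed profile is not a Nash equilibrium.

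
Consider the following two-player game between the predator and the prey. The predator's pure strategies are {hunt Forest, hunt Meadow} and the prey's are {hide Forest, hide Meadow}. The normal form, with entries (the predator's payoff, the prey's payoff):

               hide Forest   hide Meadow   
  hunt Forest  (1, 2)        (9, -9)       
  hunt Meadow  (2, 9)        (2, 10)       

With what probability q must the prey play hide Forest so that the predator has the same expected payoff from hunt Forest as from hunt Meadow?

The prey's mix must leave the predator indifferent between hunt Forest and hunt Meadow.
  the predator's expected payoff from hunt Forest: q·1 + (1−q)·9 = -8q + 9
  the predator's expected payoff from hunt Meadow: q·2 + (1−q)·2 = 2
  -8q + 9 = 2  ⇒  -8q = -7  ⇒  q = 7/8.

q = 7/8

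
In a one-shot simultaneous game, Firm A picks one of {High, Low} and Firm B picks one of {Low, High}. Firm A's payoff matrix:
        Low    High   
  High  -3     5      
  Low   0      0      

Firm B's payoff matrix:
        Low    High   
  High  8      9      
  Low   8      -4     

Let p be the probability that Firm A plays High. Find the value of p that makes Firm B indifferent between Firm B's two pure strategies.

Set Firm B's expected payoff from Low equal to that from High:
  Firm B's payoff from Low: p·8 + (1−p)·8 = 8
  Firm B's payoff from High: p·9 + (1−p)·(-4) = 13p - 4
  8 = 13p - 4  ⇒  -13p = -12  ⇒  p = 12/13.

p = 12/13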